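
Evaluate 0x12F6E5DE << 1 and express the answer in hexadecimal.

0x25EDCBBC

1 bits is not a whole number of base-16 digits; in binary: 10010111101101110010111011110 << 1 = 100101111011011100101110111100.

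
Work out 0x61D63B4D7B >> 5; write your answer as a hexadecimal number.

5 bits is not a whole number of base-16 digits; in binary: 110000111010110001110110100110101111011 >> 5 = 1100001110101100011101101001101011.

0x30EB1DA6B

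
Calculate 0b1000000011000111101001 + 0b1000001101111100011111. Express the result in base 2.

0b10000010001000100001000

Add column by column in base 2, right to left:
  1+1 = 0 carry 1
  0+1+1 = 0 carry 1
  0+1+1 = 0 carry 1
  1+1+1 = 1 carry 1
  0+1+1 = 0 carry 1
  1+0+1 = 0 carry 1
  1+0+1 = 0 carry 1
  1+0+1 = 0 carry 1
  1+1+1 = 1 carry 1
  0+1+1 = 0 carry 1
  0+1+1 = 0 carry 1
  0+1+1 = 0 carry 1
  1+1+1 = 1 carry 1
  1+0+1 = 0 carry 1
  0+1+1 = 0 carry 1
  0+1+1 = 0 carry 1
  0+0+1 = 1
  0+0 = 0
  0+0 = 0
  0+0 = 0
  0+0 = 0
  1+1 = 0 carry 1
  final carry 1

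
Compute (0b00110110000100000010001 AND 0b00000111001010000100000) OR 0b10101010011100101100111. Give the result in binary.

0b10101110011100101100111

0b00110110000100000010001 AND 0b00000111001010000100000 = 0b00000110000000000000000.
Then OR with 0b10101010011100101100111.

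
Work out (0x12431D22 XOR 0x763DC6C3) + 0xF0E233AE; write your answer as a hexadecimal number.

0x155610F8F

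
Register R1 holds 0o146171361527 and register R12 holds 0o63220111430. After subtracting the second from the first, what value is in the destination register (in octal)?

Subtract column by column in base 8:
  7-0 → 7
  2-3 → 7 (borrow)
  5-4-1 → 0
  1-1 → 0
  6-1 → 5
  3-1 → 2
  1-0 → 1
  7-2 → 5
  1-2 → 7 (borrow)
  6-3-1 → 2
  4-6 → 6 (borrow)
  1-0-1 → 0

0o62751250077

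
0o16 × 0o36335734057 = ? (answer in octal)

Multiply each base-8 digit by 14, carrying:
  7×14 = 98 → write 2 carry 12
  5×14+12 = 82 → write 2 carry 10
  0×14+10 = 10 → write 2 carry 1
  4×14+1 = 57 → write 1 carry 7
  3×14+7 = 49 → write 1 carry 6
  7×14+6 = 104 → write 0 carry 13
  5×14+13 = 83 → write 3 carry 10
  3×14+10 = 52 → write 4 carry 6
  3×14+6 = 48 → write 0 carry 6
  6×14+6 = 90 → write 2 carry 11
  3×14+11 = 53 → write 5 carry 6
  remaining carry: 6

0o652043011222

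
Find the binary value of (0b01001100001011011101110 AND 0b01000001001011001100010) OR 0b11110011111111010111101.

0b11110011111111011111111

0b01001100001011011101110 AND 0b01000001001011001100010 = 0b01000000001011001100010.
Then OR with 0b11110011111111010111101.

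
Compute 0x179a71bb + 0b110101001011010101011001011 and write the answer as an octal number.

0o3620016206

0x179a71bb = 0o2746470673 in octal.
0b110101001011010101011001011 = 0o651325313 in octal.
Add column by column in base 8, right to left:
  3+3 = 6
  7+1 = 0 carry 1
  6+3+1 = 2 carry 1
  0+5+1 = 6
  7+2 = 1 carry 1
  4+3+1 = 0 carry 1
  6+1+1 = 0 carry 1
  4+5+1 = 2 carry 1
  7+6+1 = 6 carry 1
  2+0+1 = 3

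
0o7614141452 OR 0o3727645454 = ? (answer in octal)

OR each oct digit independently (no carries):
  7|3=7, 6|7=7, 1|2=3, 4|7=7, 1|6=7, 4|4=4, 1|5=5, 4|4=4, 5|5=5, 2|4=6

0o7737745456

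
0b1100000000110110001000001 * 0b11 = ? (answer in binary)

Multiply each base-2 digit by 3, carrying:
  1×3 = 3 → write 1 carry 1
  0×3+1 = 1 → write 1
  0×3 = 0 → write 0
  0×3 = 0 → write 0
  0×3 = 0 → write 0
  0×3 = 0 → write 0
  1×3 = 3 → write 1 carry 1
  0×3+1 = 1 → write 1
  0×3 = 0 → write 0
  0×3 = 0 → write 0
  1×3 = 3 → write 1 carry 1
  1×3+1 = 4 → write 0 carry 2
  0×3+2 = 2 → write 0 carry 1
  1×3+1 = 4 → write 0 carry 2
  1×3+2 = 5 → write 1 carry 2
  0×3+2 = 2 → write 0 carry 1
  0×3+1 = 1 → write 1
  0×3 = 0 → write 0
  0×3 = 0 → write 0
  0×3 = 0 → write 0
  0×3 = 0 → write 0
  0×3 = 0 → write 0
  0×3 = 0 → write 0
  1×3 = 3 → write 1 carry 1
  1×3+1 = 4 → write 0 carry 2
  remaining carry: 10

0b100100000010100010011000011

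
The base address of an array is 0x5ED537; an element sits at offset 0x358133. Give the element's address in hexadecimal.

Add column by column in base 16, right to left:
  7+3 = A
  3+3 = 6
  5+1 = 6
  D+8 = 5 carry 1
  E+5+1 = 4 carry 1
  5+3+1 = 9

0x94566A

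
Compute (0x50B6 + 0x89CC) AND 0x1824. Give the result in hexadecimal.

Add column by column in base 16, right to left:
  6+C = 2 carry 1
  B+C+1 = 8 carry 1
  0+9+1 = A
  5+8 = D
Sum = 0xDA82; now AND with 0x1824:
  D&1=1, A&8=8, 8&2=0, 2&4=0

0x1800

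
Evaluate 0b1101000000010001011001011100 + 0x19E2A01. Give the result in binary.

0b1110100111110100000001011101

0x19E2A01 = 0b1100111100010101000000001 in binary.
Add column by column in base 2, right to left:
  0+1 = 1
  0+0 = 0
  1+0 = 1
  1+0 = 1
  1+0 = 1
  0+0 = 0
  1+0 = 1
  0+0 = 0
  0+0 = 0
  1+1 = 0 carry 1
  1+0+1 = 0 carry 1
  0+1+1 = 0 carry 1
  1+0+1 = 0 carry 1
  0+1+1 = 0 carry 1
  0+0+1 = 1
  0+0 = 0
  1+0 = 1
  0+1 = 1
  0+1 = 1
  0+1 = 1
  0+1 = 1
  0+0 = 0
  0+0 = 0
  0+1 = 1
  1+1 = 0 carry 1
  0+0+1 = 1
  1+0 = 1
  1+0 = 1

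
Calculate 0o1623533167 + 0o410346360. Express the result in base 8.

Add column by column in base 8, right to left:
  7+0 = 7
  6+6 = 4 carry 1
  1+3+1 = 5
  3+6 = 1 carry 1
  3+4+1 = 0 carry 1
  5+3+1 = 1 carry 1
  3+0+1 = 4
  2+1 = 3
  6+4 = 2 carry 1
  1+0+1 = 2

0o2234101547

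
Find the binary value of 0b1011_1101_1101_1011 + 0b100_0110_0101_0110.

Add column by column in base 2, right to left:
  1+0 = 1
  1+1 = 0 carry 1
  0+1+1 = 0 carry 1
  1+0+1 = 0 carry 1
  1+1+1 = 1 carry 1
  0+0+1 = 1
  1+1 = 0 carry 1
  1+0+1 = 0 carry 1
  1+0+1 = 0 carry 1
  0+1+1 = 0 carry 1
  1+1+1 = 1 carry 1
  1+0+1 = 0 carry 1
  1+0+1 = 0 carry 1
  1+0+1 = 0 carry 1
  0+1+1 = 0 carry 1
  1+0+1 = 0 carry 1
  final carry 1

0b10000010000110001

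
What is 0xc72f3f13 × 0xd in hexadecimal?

Multiply each base-16 digit by 13, carrying:
  3×13 = 39 → write 7 carry 2
  1×13+2 = 15 → write f
  f×13 = 195 → write 3 carry 12
  3×13+12 = 51 → write 3 carry 3
  f×13+3 = 198 → write 6 carry 12
  2×13+12 = 38 → write 6 carry 2
  7×13+2 = 93 → write d carry 5
  c×13+5 = 161 → write 1 carry 10
  remaining carry: a

0xa1d6633f7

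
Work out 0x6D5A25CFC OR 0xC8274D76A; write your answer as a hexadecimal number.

OR each hex digit independently (no carries):
  6|C=E, D|8=D, 5|2=7, A|7=F, 2|4=6, 5|D=D, C|7=F, F|6=F, C|A=E

0xED7F6DFFE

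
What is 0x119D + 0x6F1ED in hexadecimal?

Add column by column in base 16, right to left:
  D+D = A carry 1
  9+E+1 = 8 carry 1
  1+1+1 = 3
  1+F = 0 carry 1
  0+6+1 = 7

0x7038A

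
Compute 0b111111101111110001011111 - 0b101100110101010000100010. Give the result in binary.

Subtract column by column in base 2:
  1-0 → 1
  1-1 → 0
  1-0 → 1
  1-0 → 1
  1-0 → 1
  0-1 → 1 (borrow)
  1-0-1 → 0
  0-0 → 0
  0-0 → 0
  0-0 → 0
  1-1 → 0
  1-0 → 1
  1-1 → 0
  1-0 → 1
  1-1 → 0
  1-0 → 1
  0-1 → 1 (borrow)
  1-1-1 → 1 (borrow)
  1-0-1 → 0
  1-0 → 1
  1-1 → 0
  1-1 → 0
  1-0 → 1
  1-1 → 0

0b10010111010100000111101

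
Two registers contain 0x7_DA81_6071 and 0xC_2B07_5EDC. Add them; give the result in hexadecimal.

0x140588BF4D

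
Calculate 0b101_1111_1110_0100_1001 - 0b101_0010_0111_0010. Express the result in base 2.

0b1011010101111010111

Subtract column by column in base 2:
  1-0 → 1
  0-1 → 1 (borrow)
  0-0-1 → 1 (borrow)
  1-0-1 → 0
  0-1 → 1 (borrow)
  0-1-1 → 0 (borrow)
  1-1-1 → 1 (borrow)
  0-0-1 → 1 (borrow)
  0-0-1 → 1 (borrow)
  1-1-1 → 1 (borrow)
  1-0-1 → 0
  1-0 → 1
  1-1 → 0
  1-0 → 1
  1-1 → 0
  1-0 → 1
  1-0 → 1
  0-0 → 0
  1-0 → 1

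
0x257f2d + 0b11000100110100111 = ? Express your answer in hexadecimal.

0b11000100110100111 = 0x189a7 in hexadecimal.
Add column by column in base 16, right to left:
  d+7 = 4 carry 1
  2+a+1 = d
  f+9 = 8 carry 1
  7+8+1 = 0 carry 1
  5+1+1 = 7
  2+0 = 2

0x2708d4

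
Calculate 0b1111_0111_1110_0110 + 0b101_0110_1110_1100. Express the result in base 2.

0b10100111011010010

Add column by column in base 2, right to left:
  0+0 = 0
  1+0 = 1
  1+1 = 0 carry 1
  0+1+1 = 0 carry 1
  0+0+1 = 1
  1+1 = 0 carry 1
  1+1+1 = 1 carry 1
  1+1+1 = 1 carry 1
  1+0+1 = 0 carry 1
  1+1+1 = 1 carry 1
  1+1+1 = 1 carry 1
  0+0+1 = 1
  1+1 = 0 carry 1
  1+0+1 = 0 carry 1
  1+1+1 = 1 carry 1
  1+0+1 = 0 carry 1
  final carry 1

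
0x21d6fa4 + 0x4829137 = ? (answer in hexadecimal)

0x6a000db

Add column by column in base 16, right to left:
  4+7 = b
  a+3 = d
  f+1 = 0 carry 1
  6+9+1 = 0 carry 1
  d+2+1 = 0 carry 1
  1+8+1 = a
  2+4 = 6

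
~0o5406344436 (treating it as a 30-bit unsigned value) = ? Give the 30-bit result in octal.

Each oct digit d becomes 7−d:
  5→2, 4→3, 0→7, 6→1, 3→4, 4→3, 4→3, 4→3, 3→4, 6→1

0o2371433341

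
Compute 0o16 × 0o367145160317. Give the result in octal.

Multiply each base-8 digit by 14, carrying:
  7×14 = 98 → write 2 carry 12
  1×14+12 = 26 → write 2 carry 3
  3×14+3 = 45 → write 5 carry 5
  0×14+5 = 5 → write 5
  6×14 = 84 → write 4 carry 10
  1×14+10 = 24 → write 0 carry 3
  5×14+3 = 73 → write 1 carry 9
  4×14+9 = 65 → write 1 carry 8
  1×14+8 = 22 → write 6 carry 2
  7×14+2 = 100 → write 4 carry 12
  6×14+12 = 96 → write 0 carry 12
  3×14+12 = 54 → write 6 carry 6
  remaining carry: 6

0o6604611045522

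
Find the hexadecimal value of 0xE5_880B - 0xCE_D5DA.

Subtract column by column in base 16:
  B-A → 1
  0-D → 3 (borrow)
  8-5-1 → 2
  8-D → B (borrow)
  5-E-1 → 6 (borrow)
  E-C-1 → 1

0x16B231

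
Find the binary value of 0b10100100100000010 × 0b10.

0b101001001000000100

Multiply each base-2 digit by 2, carrying:
  0×2 = 0 → write 0
  1×2 = 2 → write 0 carry 1
  0×2+1 = 1 → write 1
  0×2 = 0 → write 0
  0×2 = 0 → write 0
  0×2 = 0 → write 0
  0×2 = 0 → write 0
  0×2 = 0 → write 0
  1×2 = 2 → write 0 carry 1
  0×2+1 = 1 → write 1
  0×2 = 0 → write 0
  1×2 = 2 → write 0 carry 1
  0×2+1 = 1 → write 1
  0×2 = 0 → write 0
  1×2 = 2 → write 0 carry 1
  0×2+1 = 1 → write 1
  1×2 = 2 → write 0 carry 1
  remaining carry: 1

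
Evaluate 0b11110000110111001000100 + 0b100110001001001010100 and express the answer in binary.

0b100010111000000010011000

Add column by column in base 2, right to left:
  0+0 = 0
  0+0 = 0
  1+1 = 0 carry 1
  0+0+1 = 1
  0+1 = 1
  0+0 = 0
  1+1 = 0 carry 1
  0+0+1 = 1
  0+0 = 0
  1+1 = 0 carry 1
  1+0+1 = 0 carry 1
  1+0+1 = 0 carry 1
  0+1+1 = 0 carry 1
  1+0+1 = 0 carry 1
  1+0+1 = 0 carry 1
  0+0+1 = 1
  0+1 = 1
  0+1 = 1
  0+0 = 0
  1+0 = 1
  1+1 = 0 carry 1
  1+0+1 = 0 carry 1
  1+0+1 = 0 carry 1
  final carry 1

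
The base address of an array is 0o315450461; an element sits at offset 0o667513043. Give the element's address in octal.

0o1205163524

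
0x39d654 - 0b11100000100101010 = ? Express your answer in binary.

0b1110000001010100101010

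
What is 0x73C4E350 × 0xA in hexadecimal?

0x485B0E120

Multiply each base-16 digit by 10, carrying:
  0×10 = 0 → write 0
  5×10 = 50 → write 2 carry 3
  3×10+3 = 33 → write 1 carry 2
  E×10+2 = 142 → write E carry 8
  4×10+8 = 48 → write 0 carry 3
  C×10+3 = 123 → write B carry 7
  3×10+7 = 37 → write 5 carry 2
  7×10+2 = 72 → write 8 carry 4
  remaining carry: 4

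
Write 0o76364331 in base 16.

0xf9e8d9

Each octal digit is 3 bits: 7=111 6=110 3=011 6=110 4=100 3=011 3=011 1=001.
Group the bits into nibbles: 1111 1001 1110 1000 1101 1001 → f9e8d9.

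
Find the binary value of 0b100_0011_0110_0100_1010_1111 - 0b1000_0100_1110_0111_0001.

0b1110110001011000111110

Subtract column by column in base 2:
  1-1 → 0
  1-0 → 1
  1-0 → 1
  1-0 → 1
  0-1 → 1 (borrow)
  1-1-1 → 1 (borrow)
  0-1-1 → 0 (borrow)
  1-0-1 → 0
  0-0 → 0
  0-1 → 1 (borrow)
  1-1-1 → 1 (borrow)
  0-1-1 → 0 (borrow)
  0-0-1 → 1 (borrow)
  1-0-1 → 0
  1-1 → 0
  0-0 → 0
  1-0 → 1
  1-0 → 1
  0-0 → 0
  0-1 → 1 (borrow)
  0-0-1 → 1 (borrow)
  0-0-1 → 1 (borrow)
  1-0-1 → 0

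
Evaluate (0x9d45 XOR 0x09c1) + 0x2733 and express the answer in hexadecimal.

0xbbb7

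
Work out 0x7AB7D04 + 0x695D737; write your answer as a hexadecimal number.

0xE41543B

Add column by column in base 16, right to left:
  4+7 = B
  0+3 = 3
  D+7 = 4 carry 1
  7+D+1 = 5 carry 1
  B+5+1 = 1 carry 1
  A+9+1 = 4 carry 1
  7+6+1 = E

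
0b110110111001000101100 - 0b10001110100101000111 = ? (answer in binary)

Subtract column by column in base 2:
  0-1 → 1 (borrow)
  0-1-1 → 0 (borrow)
  1-1-1 → 1 (borrow)
  1-0-1 → 0
  0-0 → 0
  1-0 → 1
  0-1 → 1 (borrow)
  0-0-1 → 1 (borrow)
  0-1-1 → 0 (borrow)
  1-0-1 → 0
  0-0 → 0
  0-1 → 1 (borrow)
  1-0-1 → 0
  1-1 → 0
  1-1 → 0
  0-1 → 1 (borrow)
  1-0-1 → 0
  1-0 → 1
  0-0 → 0
  1-1 → 0
  1-0 → 1

0b100101000100011100101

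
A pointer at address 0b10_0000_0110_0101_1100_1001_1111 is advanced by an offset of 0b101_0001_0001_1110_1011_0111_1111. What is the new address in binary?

Add column by column in base 2, right to left:
  1+1 = 0 carry 1
  1+1+1 = 1 carry 1
  1+1+1 = 1 carry 1
  1+1+1 = 1 carry 1
  1+1+1 = 1 carry 1
  0+1+1 = 0 carry 1
  0+1+1 = 0 carry 1
  1+0+1 = 0 carry 1
  0+1+1 = 0 carry 1
  0+1+1 = 0 carry 1
  1+0+1 = 0 carry 1
  1+1+1 = 1 carry 1
  1+0+1 = 0 carry 1
  0+1+1 = 0 carry 1
  1+1+1 = 1 carry 1
  0+1+1 = 0 carry 1
  0+1+1 = 0 carry 1
  1+0+1 = 0 carry 1
  1+0+1 = 0 carry 1
  0+0+1 = 1
  0+1 = 1
  0+0 = 0
  0+0 = 0
  0+0 = 0
  0+1 = 1
  1+0 = 1
  0+1 = 1

0b111000110000100100000011110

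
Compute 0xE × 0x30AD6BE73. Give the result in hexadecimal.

0x2A97BE6A4A

Multiply each base-16 digit by 14, carrying:
  3×14 = 42 → write A carry 2
  7×14+2 = 100 → write 4 carry 6
  E×14+6 = 202 → write A carry 12
  B×14+12 = 166 → write 6 carry 10
  6×14+10 = 94 → write E carry 5
  D×14+5 = 187 → write B carry 11
  A×14+11 = 151 → write 7 carry 9
  0×14+9 = 9 → write 9
  3×14 = 42 → write A carry 2
  remaining carry: 2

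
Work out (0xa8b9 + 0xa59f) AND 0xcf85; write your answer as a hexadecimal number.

0x4e00

Add column by column in base 16, right to left:
  9+f = 8 carry 1
  b+9+1 = 5 carry 1
  8+5+1 = e
  a+a = 4 carry 1
  final carry 1
Sum = 0x14e58; now AND with 0xcf85:
  1&0=0, 4&c=4, e&f=e, 5&8=0, 8&5=0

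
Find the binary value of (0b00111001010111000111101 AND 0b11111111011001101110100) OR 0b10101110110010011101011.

0b00111001010111000111101 AND 0b11111111011001101110100 = 0b00111001010001000110100.
Then OR with 0b10101110110010011101011.

0b10111111110011011111111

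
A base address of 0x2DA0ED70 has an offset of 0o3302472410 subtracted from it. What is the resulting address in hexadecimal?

0x12967868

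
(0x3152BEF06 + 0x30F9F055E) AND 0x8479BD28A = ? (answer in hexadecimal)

Add column by column in base 16, right to left:
  6+E = 4 carry 1
  0+5+1 = 6
  F+5 = 4 carry 1
  E+0+1 = F
  B+F = A carry 1
  2+9+1 = C
  5+F = 4 carry 1
  1+0+1 = 2
  3+3 = 6
Sum = 0x624CAF464; now AND with 0x8479BD28A:
  6&8=0, 2&4=0, 4&7=4, C&9=8, A&B=A, F&D=D, 4&2=0, 6&8=0, 4&A=0

0x48AD000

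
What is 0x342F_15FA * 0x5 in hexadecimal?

0x104EB6DE2

Multiply each base-16 digit by 5, carrying:
  A×5 = 50 → write 2 carry 3
  F×5+3 = 78 → write E carry 4
  5×5+4 = 29 → write D carry 1
  1×5+1 = 6 → write 6
  F×5 = 75 → write B carry 4
  2×5+4 = 14 → write E
  4×5 = 20 → write 4 carry 1
  3×5+1 = 16 → write 0 carry 1
  remaining carry: 1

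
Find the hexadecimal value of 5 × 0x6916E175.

Multiply each base-16 digit by 5, carrying:
  5×5 = 25 → write 9 carry 1
  7×5+1 = 36 → write 4 carry 2
  1×5+2 = 7 → write 7
  E×5 = 70 → write 6 carry 4
  6×5+4 = 34 → write 2 carry 2
  1×5+2 = 7 → write 7
  9×5 = 45 → write D carry 2
  6×5+2 = 32 → write 0 carry 2
  remaining carry: 2

0x20D726749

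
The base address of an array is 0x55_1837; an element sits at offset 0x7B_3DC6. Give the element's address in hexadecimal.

Add column by column in base 16, right to left:
  7+6 = D
  3+C = F
  8+D = 5 carry 1
  1+3+1 = 5
  5+B = 0 carry 1
  5+7+1 = D

0xD055FD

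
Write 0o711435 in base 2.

0b111001001100011101

Each octal digit is 3 bits: 7=111 1=001 1=001 4=100 3=011 5=101.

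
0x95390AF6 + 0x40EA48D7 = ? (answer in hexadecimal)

0xD62353CD

Add column by column in base 16, right to left:
  6+7 = D
  F+D = C carry 1
  A+8+1 = 3 carry 1
  0+4+1 = 5
  9+A = 3 carry 1
  3+E+1 = 2 carry 1
  5+0+1 = 6
  9+4 = D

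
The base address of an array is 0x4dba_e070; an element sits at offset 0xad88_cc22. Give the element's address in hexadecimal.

0xfb43ac92

Add column by column in base 16, right to left:
  0+2 = 2
  7+2 = 9
  0+c = c
  e+c = a carry 1
  a+8+1 = 3 carry 1
  b+8+1 = 4 carry 1
  d+d+1 = b carry 1
  4+a+1 = f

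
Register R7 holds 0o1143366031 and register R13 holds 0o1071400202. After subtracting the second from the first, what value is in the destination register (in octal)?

0o51765627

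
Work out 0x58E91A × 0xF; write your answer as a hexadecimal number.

0x535A886

Multiply each base-16 digit by 15, carrying:
  A×15 = 150 → write 6 carry 9
  1×15+9 = 24 → write 8 carry 1
  9×15+1 = 136 → write 8 carry 8
  E×15+8 = 218 → write A carry 13
  8×15+13 = 133 → write 5 carry 8
  5×15+8 = 83 → write 3 carry 5
  remaining carry: 5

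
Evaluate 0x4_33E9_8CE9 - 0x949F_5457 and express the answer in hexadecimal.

Subtract column by column in base 16:
  9-7 → 2
  E-5 → 9
  C-4 → 8
  8-5 → 3
  9-F → A (borrow)
  E-9-1 → 4
  3-4 → F (borrow)
  3-9-1 → 9 (borrow)
  4-0-1 → 3

0x39F4A3892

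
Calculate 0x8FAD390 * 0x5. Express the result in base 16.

Multiply each base-16 digit by 5, carrying:
  0×5 = 0 → write 0
  9×5 = 45 → write D carry 2
  3×5+2 = 17 → write 1 carry 1
  D×5+1 = 66 → write 2 carry 4
  A×5+4 = 54 → write 6 carry 3
  F×5+3 = 78 → write E carry 4
  8×5+4 = 44 → write C carry 2
  remaining carry: 2

0x2CE621D0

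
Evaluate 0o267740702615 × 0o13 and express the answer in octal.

0o3747251536417

Multiply each base-8 digit by 11, carrying:
  5×11 = 55 → write 7 carry 6
  1×11+6 = 17 → write 1 carry 2
  6×11+2 = 68 → write 4 carry 8
  2×11+8 = 30 → write 6 carry 3
  0×11+3 = 3 → write 3
  7×11 = 77 → write 5 carry 9
  0×11+9 = 9 → write 1 carry 1
  4×11+1 = 45 → write 5 carry 5
  7×11+5 = 82 → write 2 carry 10
  7×11+10 = 87 → write 7 carry 10
  6×11+10 = 76 → write 4 carry 9
  2×11+9 = 31 → write 7 carry 3
  remaining carry: 3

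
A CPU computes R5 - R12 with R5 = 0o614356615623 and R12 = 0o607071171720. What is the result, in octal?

Subtract column by column in base 8:
  3-0 → 3
  2-2 → 0
  6-7 → 7 (borrow)
  5-1-1 → 3
  1-7 → 2 (borrow)
  6-1-1 → 4
  6-1 → 5
  5-7 → 6 (borrow)
  3-0-1 → 2
  4-7 → 5 (borrow)
  1-0-1 → 0
  6-6 → 0

0o5265423703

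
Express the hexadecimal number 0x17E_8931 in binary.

Expand each hex digit to 4 bits: 1=0001 7=0111 E=1110 8=1000 9=1001 3=0011 1=0001.

0b1011111101000100100110001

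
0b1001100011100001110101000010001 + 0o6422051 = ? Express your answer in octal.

0o11442607072

0b1001100011100001110101000010001 = 0o11434165021 in octal.
Add column by column in base 8, right to left:
  1+1 = 2
  2+5 = 7
  0+0 = 0
  5+2 = 7
  6+2 = 0 carry 1
  1+4+1 = 6
  4+6 = 2 carry 1
  3+0+1 = 4
  4+0 = 4
  1+0 = 1
  1+0 = 1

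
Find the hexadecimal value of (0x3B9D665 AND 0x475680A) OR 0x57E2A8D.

0x3B9D665 AND 0x475680A = 0x0314000.
Then OR with 0x57E2A8D.

0x57F6A8D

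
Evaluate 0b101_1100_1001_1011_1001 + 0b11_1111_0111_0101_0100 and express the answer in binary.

Add column by column in base 2, right to left:
  1+0 = 1
  0+0 = 0
  0+1 = 1
  1+0 = 1
  1+1 = 0 carry 1
  1+0+1 = 0 carry 1
  0+1+1 = 0 carry 1
  1+0+1 = 0 carry 1
  1+1+1 = 1 carry 1
  0+1+1 = 0 carry 1
  0+1+1 = 0 carry 1
  1+0+1 = 0 carry 1
  0+1+1 = 0 carry 1
  0+1+1 = 0 carry 1
  1+1+1 = 1 carry 1
  1+1+1 = 1 carry 1
  1+1+1 = 1 carry 1
  0+1+1 = 0 carry 1
  1+0+1 = 0 carry 1
  final carry 1

0b10011100000100001101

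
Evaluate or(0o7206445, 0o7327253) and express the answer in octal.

0o7327657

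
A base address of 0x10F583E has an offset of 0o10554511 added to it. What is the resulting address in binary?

0b1001100100011000110000111

0x10F583E = 0b1000011110101100000111110 in binary.
0o10554511 = 0b1000101101100101001001 in binary.
Add column by column in base 2, right to left:
  0+1 = 1
  1+0 = 1
  1+0 = 1
  1+1 = 0 carry 1
  1+0+1 = 0 carry 1
  1+0+1 = 0 carry 1
  0+1+1 = 0 carry 1
  0+0+1 = 1
  0+1 = 1
  0+0 = 0
  0+0 = 0
  1+1 = 0 carry 1
  1+1+1 = 1 carry 1
  0+0+1 = 1
  1+1 = 0 carry 1
  0+1+1 = 0 carry 1
  1+0+1 = 0 carry 1
  1+1+1 = 1 carry 1
  1+0+1 = 0 carry 1
  1+0+1 = 0 carry 1
  0+0+1 = 1
  0+1 = 1
  0+0 = 0
  0+0 = 0
  1+0 = 1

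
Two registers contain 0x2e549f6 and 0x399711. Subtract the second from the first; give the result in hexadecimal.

Subtract column by column in base 16:
  6-1 → 5
  f-1 → e
  9-7 → 2
  4-9 → b (borrow)
  5-9-1 → b (borrow)
  e-3-1 → a
  2-0 → 2

0x2abb2e5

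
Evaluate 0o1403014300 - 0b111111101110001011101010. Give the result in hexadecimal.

0o1403014300 = 0xC0C18C0 in hexadecimal.
0b111111101110001011101010 = 0xFEE2EA in hexadecimal.
Subtract column by column in base 16:
  0-A → 6 (borrow)
  C-E-1 → D (borrow)
  8-2-1 → 5
  1-E → 3 (borrow)
  C-E-1 → D (borrow)
  0-F-1 → 0 (borrow)
  C-0-1 → B

0xB0D35D6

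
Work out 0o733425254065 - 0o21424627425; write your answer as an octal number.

Subtract column by column in base 8:
  5-5 → 0
  6-2 → 4
  0-4 → 4 (borrow)
  4-7-1 → 4 (borrow)
  5-2-1 → 2
  2-6 → 4 (borrow)
  5-4-1 → 0
  2-2 → 0
  4-4 → 0
  3-1 → 2
  3-2 → 1
  7-0 → 7

0o712000424440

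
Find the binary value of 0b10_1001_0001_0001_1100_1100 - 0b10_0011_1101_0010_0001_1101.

0b1010011111110101111

Subtract column by column in base 2:
  0-1 → 1 (borrow)
  0-0-1 → 1 (borrow)
  1-1-1 → 1 (borrow)
  1-1-1 → 1 (borrow)
  0-1-1 → 0 (borrow)
  0-0-1 → 1 (borrow)
  1-0-1 → 0
  1-0 → 1
  1-0 → 1
  0-1 → 1 (borrow)
  0-0-1 → 1 (borrow)
  0-0-1 → 1 (borrow)
  1-1-1 → 1 (borrow)
  0-0-1 → 1 (borrow)
  0-1-1 → 0 (borrow)
  0-1-1 → 0 (borrow)
  1-1-1 → 1 (borrow)
  0-1-1 → 0 (borrow)
  0-0-1 → 1 (borrow)
  1-0-1 → 0
  0-0 → 0
  1-1 → 0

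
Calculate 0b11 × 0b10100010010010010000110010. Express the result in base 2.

Multiply each base-2 digit by 3, carrying:
  0×3 = 0 → write 0
  1×3 = 3 → write 1 carry 1
  0×3+1 = 1 → write 1
  0×3 = 0 → write 0
  1×3 = 3 → write 1 carry 1
  1×3+1 = 4 → write 0 carry 2
  0×3+2 = 2 → write 0 carry 1
  0×3+1 = 1 → write 1
  0×3 = 0 → write 0
  0×3 = 0 → write 0
  1×3 = 3 → write 1 carry 1
  0×3+1 = 1 → write 1
  0×3 = 0 → write 0
  1×3 = 3 → write 1 carry 1
  0×3+1 = 1 → write 1
  0×3 = 0 → write 0
  1×3 = 3 → write 1 carry 1
  0×3+1 = 1 → write 1
  0×3 = 0 → write 0
  1×3 = 3 → write 1 carry 1
  0×3+1 = 1 → write 1
  0×3 = 0 → write 0
  0×3 = 0 → write 0
  1×3 = 3 → write 1 carry 1
  0×3+1 = 1 → write 1
  1×3 = 3 → write 1 carry 1
  remaining carry: 1

0b111100110110110110010010110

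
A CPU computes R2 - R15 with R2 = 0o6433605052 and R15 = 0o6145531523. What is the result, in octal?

0o266053327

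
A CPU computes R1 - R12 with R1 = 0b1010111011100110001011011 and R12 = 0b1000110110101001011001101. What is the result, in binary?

0b10000100111100110001110

Subtract column by column in base 2:
  1-1 → 0
  1-0 → 1
  0-1 → 1 (borrow)
  1-1-1 → 1 (borrow)
  1-0-1 → 0
  0-0 → 0
  1-1 → 0
  0-1 → 1 (borrow)
  0-0-1 → 1 (borrow)
  0-1-1 → 0 (borrow)
  1-0-1 → 0
  1-0 → 1
  0-1 → 1 (borrow)
  0-0-1 → 1 (borrow)
  1-1-1 → 1 (borrow)
  1-0-1 → 0
  1-1 → 0
  0-1 → 1 (borrow)
  1-0-1 → 0
  1-1 → 0
  1-1 → 0
  0-0 → 0
  1-0 → 1
  0-0 → 0
  1-1 → 0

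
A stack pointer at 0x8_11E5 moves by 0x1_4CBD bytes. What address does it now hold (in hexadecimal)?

0x95EA2

Add column by column in base 16, right to left:
  5+D = 2 carry 1
  E+B+1 = A carry 1
  1+C+1 = E
  1+4 = 5
  8+1 = 9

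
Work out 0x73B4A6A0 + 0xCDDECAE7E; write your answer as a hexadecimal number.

0xD51A1551E

Add column by column in base 16, right to left:
  0+E = E
  A+7 = 1 carry 1
  6+E+1 = 5 carry 1
  A+A+1 = 5 carry 1
  4+C+1 = 1 carry 1
  B+E+1 = A carry 1
  3+D+1 = 1 carry 1
  7+D+1 = 5 carry 1
  0+C+1 = D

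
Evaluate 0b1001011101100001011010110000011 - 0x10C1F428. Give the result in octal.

0o7273540533

0b1001011101100001011010110000011 = 0o11354132603 in octal.
0x10C1F428 = 0o2060372050 in octal.
Subtract column by column in base 8:
  3-0 → 3
  0-5 → 3 (borrow)
  6-0-1 → 5
  2-2 → 0
  3-7 → 4 (borrow)
  1-3-1 → 5 (borrow)
  4-0-1 → 3
  5-6 → 7 (borrow)
  3-0-1 → 2
  1-2 → 7 (borrow)
  1-0-1 → 0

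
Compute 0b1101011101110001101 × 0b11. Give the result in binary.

Multiply each base-2 digit by 3, carrying:
  1×3 = 3 → write 1 carry 1
  0×3+1 = 1 → write 1
  1×3 = 3 → write 1 carry 1
  1×3+1 = 4 → write 0 carry 2
  0×3+2 = 2 → write 0 carry 1
  0×3+1 = 1 → write 1
  0×3 = 0 → write 0
  1×3 = 3 → write 1 carry 1
  1×3+1 = 4 → write 0 carry 2
  1×3+2 = 5 → write 1 carry 2
  0×3+2 = 2 → write 0 carry 1
  1×3+1 = 4 → write 0 carry 2
  1×3+2 = 5 → write 1 carry 2
  1×3+2 = 5 → write 1 carry 2
  0×3+2 = 2 → write 0 carry 1
  1×3+1 = 4 → write 0 carry 2
  0×3+2 = 2 → write 0 carry 1
  1×3+1 = 4 → write 0 carry 2
  1×3+2 = 5 → write 1 carry 2
  remaining carry: 10

0b101000011001010100111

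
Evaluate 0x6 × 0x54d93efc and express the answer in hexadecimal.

0x1fd1779e8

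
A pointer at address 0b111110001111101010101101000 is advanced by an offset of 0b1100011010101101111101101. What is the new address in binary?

0b1001010101010011000101010101

Add column by column in base 2, right to left:
  0+1 = 1
  0+0 = 0
  0+1 = 1
  1+1 = 0 carry 1
  0+0+1 = 1
  1+1 = 0 carry 1
  1+1+1 = 1 carry 1
  0+1+1 = 0 carry 1
  1+1+1 = 1 carry 1
  0+1+1 = 0 carry 1
  1+0+1 = 0 carry 1
  0+1+1 = 0 carry 1
  1+1+1 = 1 carry 1
  0+0+1 = 1
  1+1 = 0 carry 1
  1+0+1 = 0 carry 1
  1+1+1 = 1 carry 1
  1+0+1 = 0 carry 1
  1+1+1 = 1 carry 1
  0+1+1 = 0 carry 1
  0+0+1 = 1
  0+0 = 0
  1+0 = 1
  1+1 = 0 carry 1
  1+1+1 = 1 carry 1
  1+0+1 = 0 carry 1
  1+0+1 = 0 carry 1
  final carry 1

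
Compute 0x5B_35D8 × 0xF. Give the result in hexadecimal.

0x55827A8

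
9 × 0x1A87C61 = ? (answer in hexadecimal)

Multiply each base-16 digit by 9, carrying:
  1×9 = 9 → write 9
  6×9 = 54 → write 6 carry 3
  C×9+3 = 111 → write F carry 6
  7×9+6 = 69 → write 5 carry 4
  8×9+4 = 76 → write C carry 4
  A×9+4 = 94 → write E carry 5
  1×9+5 = 14 → write E

0xEEC5F69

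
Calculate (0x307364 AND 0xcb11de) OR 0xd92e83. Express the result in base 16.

0x307364 AND 0xcb11de = 0x001144.
Then OR with 0xd92e83.

0xd93fc7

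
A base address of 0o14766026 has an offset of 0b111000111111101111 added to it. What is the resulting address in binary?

0b1101110111110000000101

0o14766026 = 0b1100111110110000010110 in binary.
Add column by column in base 2, right to left:
  0+1 = 1
  1+1 = 0 carry 1
  1+1+1 = 1 carry 1
  0+1+1 = 0 carry 1
  1+0+1 = 0 carry 1
  0+1+1 = 0 carry 1
  0+1+1 = 0 carry 1
  0+1+1 = 0 carry 1
  0+1+1 = 0 carry 1
  0+1+1 = 0 carry 1
  1+1+1 = 1 carry 1
  1+1+1 = 1 carry 1
  0+0+1 = 1
  1+0 = 1
  1+0 = 1
  1+1 = 0 carry 1
  1+1+1 = 1 carry 1
  1+1+1 = 1 carry 1
  0+0+1 = 1
  0+0 = 0
  1+0 = 1
  1+0 = 1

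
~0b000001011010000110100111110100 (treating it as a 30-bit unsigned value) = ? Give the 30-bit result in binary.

Invert each bit: 000001011010000110100111110100 → 111110100101111001011000001011.

0b111110100101111001011000001011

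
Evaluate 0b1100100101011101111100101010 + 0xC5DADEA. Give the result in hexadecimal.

0x18F38D14

0b1100100101011101111100101010 = 0xC95DF2A in hexadecimal.
Add column by column in base 16, right to left:
  A+A = 4 carry 1
  2+E+1 = 1 carry 1
  F+D+1 = D carry 1
  D+A+1 = 8 carry 1
  5+D+1 = 3 carry 1
  9+5+1 = F
  C+C = 8 carry 1
  final carry 1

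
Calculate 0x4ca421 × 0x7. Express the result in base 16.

Multiply each base-16 digit by 7, carrying:
  1×7 = 7 → write 7
  2×7 = 14 → write e
  4×7 = 28 → write c carry 1
  a×7+1 = 71 → write 7 carry 4
  c×7+4 = 88 → write 8 carry 5
  4×7+5 = 33 → write 1 carry 2
  remaining carry: 2

0x2187ce7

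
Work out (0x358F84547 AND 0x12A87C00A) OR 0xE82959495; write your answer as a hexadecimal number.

0xF8A95D497

0x358F84547 AND 0x12A87C00A = 0x108804002.
Then OR with 0xE82959495.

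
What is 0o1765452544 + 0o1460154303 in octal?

Add column by column in base 8, right to left:
  4+3 = 7
  4+0 = 4
  5+3 = 0 carry 1
  2+4+1 = 7
  5+5 = 2 carry 1
  4+1+1 = 6
  5+0 = 5
  6+6 = 4 carry 1
  7+4+1 = 4 carry 1
  1+1+1 = 3

0o3445627047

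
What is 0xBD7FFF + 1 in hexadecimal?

The trailing 3 digits are F (max in base 16), so adding 1 cascades: they roll to 0 and the next digit up increments.

0xBD8000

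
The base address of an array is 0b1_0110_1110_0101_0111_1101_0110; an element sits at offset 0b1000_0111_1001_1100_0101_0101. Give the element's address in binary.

0b1111101011111010000101011

Add column by column in base 2, right to left:
  0+1 = 1
  1+0 = 1
  1+1 = 0 carry 1
  0+0+1 = 1
  1+1 = 0 carry 1
  0+0+1 = 1
  1+1 = 0 carry 1
  1+0+1 = 0 carry 1
  1+0+1 = 0 carry 1
  1+0+1 = 0 carry 1
  1+1+1 = 1 carry 1
  0+1+1 = 0 carry 1
  1+1+1 = 1 carry 1
  0+0+1 = 1
  1+0 = 1
  0+1 = 1
  0+1 = 1
  1+1 = 0 carry 1
  1+1+1 = 1 carry 1
  1+0+1 = 0 carry 1
  0+0+1 = 1
  1+0 = 1
  1+0 = 1
  0+1 = 1
  1+0 = 1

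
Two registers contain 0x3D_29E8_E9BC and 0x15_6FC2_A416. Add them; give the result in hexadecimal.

Add column by column in base 16, right to left:
  C+6 = 2 carry 1
  B+1+1 = D
  9+4 = D
  E+A = 8 carry 1
  8+2+1 = B
  E+C = A carry 1
  9+F+1 = 9 carry 1
  2+6+1 = 9
  D+5 = 2 carry 1
  3+1+1 = 5

0x5299AB8DD2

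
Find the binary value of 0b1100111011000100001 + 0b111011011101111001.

Add column by column in base 2, right to left:
  1+1 = 0 carry 1
  0+0+1 = 1
  0+0 = 0
  0+1 = 1
  0+1 = 1
  1+1 = 0 carry 1
  0+1+1 = 0 carry 1
  0+0+1 = 1
  0+1 = 1
  1+1 = 0 carry 1
  1+1+1 = 1 carry 1
  0+0+1 = 1
  1+1 = 0 carry 1
  1+1+1 = 1 carry 1
  1+0+1 = 0 carry 1
  0+1+1 = 0 carry 1
  0+1+1 = 0 carry 1
  1+1+1 = 1 carry 1
  1+0+1 = 0 carry 1
  final carry 1

0b10100010110110011010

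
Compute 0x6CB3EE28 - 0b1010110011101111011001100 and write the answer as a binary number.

0x6CB3EE28 = 0b1101100101100111110111000101000 in binary.
Subtract column by column in base 2:
  0-0 → 0
  0-0 → 0
  0-1 → 1 (borrow)
  1-1-1 → 1 (borrow)
  0-0-1 → 1 (borrow)
  1-0-1 → 0
  0-1 → 1 (borrow)
  0-1-1 → 0 (borrow)
  0-0-1 → 1 (borrow)
  1-1-1 → 1 (borrow)
  1-1-1 → 1 (borrow)
  1-1-1 → 1 (borrow)
  0-1-1 → 0 (borrow)
  1-0-1 → 0
  1-1 → 0
  1-1 → 0
  1-1 → 0
  1-0 → 1
  0-0 → 0
  0-1 → 1 (borrow)
  1-1-1 → 1 (borrow)
  1-0-1 → 0
  0-1 → 1 (borrow)
  1-0-1 → 0
  0-1 → 1 (borrow)
  0-0-1 → 1 (borrow)
  1-0-1 → 0
  1-0 → 1
  0-0 → 0
  1-0 → 1
  1-0 → 1

0b1101011010110100000111101011100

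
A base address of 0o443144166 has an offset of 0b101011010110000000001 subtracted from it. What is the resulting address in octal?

0o435616165

0b101011010110000000001 = 0o5326001 in octal.
Subtract column by column in base 8:
  6-1 → 5
  6-0 → 6
  1-0 → 1
  4-6 → 6 (borrow)
  4-2-1 → 1
  1-3 → 6 (borrow)
  3-5-1 → 5 (borrow)
  4-0-1 → 3
  4-0 → 4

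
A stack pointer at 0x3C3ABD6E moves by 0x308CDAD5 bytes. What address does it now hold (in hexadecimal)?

0x6CC79843

Add column by column in base 16, right to left:
  E+5 = 3 carry 1
  6+D+1 = 4 carry 1
  D+A+1 = 8 carry 1
  B+D+1 = 9 carry 1
  A+C+1 = 7 carry 1
  3+8+1 = C
  C+0 = C
  3+3 = 6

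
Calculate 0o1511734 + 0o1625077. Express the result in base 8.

0o3337033

Add column by column in base 8, right to left:
  4+7 = 3 carry 1
  3+7+1 = 3 carry 1
  7+0+1 = 0 carry 1
  1+5+1 = 7
  1+2 = 3
  5+6 = 3 carry 1
  1+1+1 = 3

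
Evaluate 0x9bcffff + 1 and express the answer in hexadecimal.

0x9bd0000

The trailing 4 digits are F (max in base 16), so adding 1 cascades: they roll to 0 and the next digit up increments.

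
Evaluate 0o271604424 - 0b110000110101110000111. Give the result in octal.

0o263516615

0b110000110101110000111 = 0o6065607 in octal.
Subtract column by column in base 8:
  4-7 → 5 (borrow)
  2-0-1 → 1
  4-6 → 6 (borrow)
  4-5-1 → 6 (borrow)
  0-6-1 → 1 (borrow)
  6-0-1 → 5
  1-6 → 3 (borrow)
  7-0-1 → 6
  2-0 → 2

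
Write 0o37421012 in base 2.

0b11111100010001000001010

Each octal digit is 3 bits: 3=011 7=111 4=100 2=010 1=001 0=000 1=001 2=010.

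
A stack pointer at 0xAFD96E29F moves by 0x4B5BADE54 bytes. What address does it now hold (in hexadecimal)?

0xFB351C0F3

Add column by column in base 16, right to left:
  F+4 = 3 carry 1
  9+5+1 = F
  2+E = 0 carry 1
  E+D+1 = C carry 1
  6+A+1 = 1 carry 1
  9+B+1 = 5 carry 1
  D+5+1 = 3 carry 1
  F+B+1 = B carry 1
  A+4+1 = F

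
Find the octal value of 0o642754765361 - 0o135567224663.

0o505165540476

Subtract column by column in base 8:
  1-3 → 6 (borrow)
  6-6-1 → 7 (borrow)
  3-6-1 → 4 (borrow)
  5-4-1 → 0
  6-2 → 4
  7-2 → 5
  4-7 → 5 (borrow)
  5-6-1 → 6 (borrow)
  7-5-1 → 1
  2-5 → 5 (borrow)
  4-3-1 → 0
  6-1 → 5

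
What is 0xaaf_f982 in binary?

Expand each hex digit to 4 bits: a=1010 a=1010 f=1111 f=1111 9=1001 8=1000 2=0010.

0b1010101011111111100110000010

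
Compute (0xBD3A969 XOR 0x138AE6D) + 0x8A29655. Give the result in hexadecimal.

0x138D9D59

First 0xBD3A969 XOR 0x138AE6D = 0xAEB0704.
Add column by column in base 16, right to left:
  4+5 = 9
  0+5 = 5
  7+6 = D
  0+9 = 9
  B+2 = D
  E+A = 8 carry 1
  A+8+1 = 3 carry 1
  final carry 1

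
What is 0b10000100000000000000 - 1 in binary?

0b10000011111111111111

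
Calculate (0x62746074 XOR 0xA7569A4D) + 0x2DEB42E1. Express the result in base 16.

0xF30E3D1A

First 0x62746074 XOR 0xA7569A4D = 0xC522FA39.
Add column by column in base 16, right to left:
  9+1 = A
  3+E = 1 carry 1
  A+2+1 = D
  F+4 = 3 carry 1
  2+B+1 = E
  2+E = 0 carry 1
  5+D+1 = 3 carry 1
  C+2+1 = F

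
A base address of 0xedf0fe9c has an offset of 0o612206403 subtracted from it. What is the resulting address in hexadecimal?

0o612206403 = 0x6290d03 in hexadecimal.
Subtract column by column in base 16:
  c-3 → 9
  9-0 → 9
  e-d → 1
  f-0 → f
  0-9 → 7 (borrow)
  f-2-1 → c
  d-6 → 7
  e-0 → e

0xe7c7f199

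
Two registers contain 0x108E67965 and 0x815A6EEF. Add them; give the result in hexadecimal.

0x18A40E854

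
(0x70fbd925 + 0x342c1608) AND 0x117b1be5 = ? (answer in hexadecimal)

0x1230b25

Add column by column in base 16, right to left:
  5+8 = d
  2+0 = 2
  9+6 = f
  d+1 = e
  b+c = 7 carry 1
  f+2+1 = 2 carry 1
  0+4+1 = 5
  7+3 = a
Sum = 0xa527ef2d; now AND with 0x117b1be5:
  a&1=0, 5&1=1, 2&7=2, 7&b=3, e&1=0, f&b=b, 2&e=2, d&5=5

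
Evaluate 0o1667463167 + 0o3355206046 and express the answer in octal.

Add column by column in base 8, right to left:
  7+6 = 5 carry 1
  6+4+1 = 3 carry 1
  1+0+1 = 2
  3+6 = 1 carry 1
  6+0+1 = 7
  4+2 = 6
  7+5 = 4 carry 1
  6+5+1 = 4 carry 1
  6+3+1 = 2 carry 1
  1+3+1 = 5

0o5244671235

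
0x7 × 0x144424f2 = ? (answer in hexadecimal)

Multiply each base-16 digit by 7, carrying:
  2×7 = 14 → write e
  f×7 = 105 → write 9 carry 6
  4×7+6 = 34 → write 2 carry 2
  2×7+2 = 16 → write 0 carry 1
  4×7+1 = 29 → write d carry 1
  4×7+1 = 29 → write d carry 1
  4×7+1 = 29 → write d carry 1
  1×7+1 = 8 → write 8

0x8ddd029e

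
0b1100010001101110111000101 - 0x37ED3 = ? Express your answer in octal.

0b1100010001101110111000101 = 0o142156705 in octal.
0x37ED3 = 0o677323 in octal.
Subtract column by column in base 8:
  5-3 → 2
  0-2 → 6 (borrow)
  7-3-1 → 3
  6-7 → 7 (borrow)
  5-7-1 → 5 (borrow)
  1-6-1 → 2 (borrow)
  2-0-1 → 1
  4-0 → 4
  1-0 → 1

0o141257362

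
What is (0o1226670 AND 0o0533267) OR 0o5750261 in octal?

0o5772261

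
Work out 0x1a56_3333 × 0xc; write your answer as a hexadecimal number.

Multiply each base-16 digit by 12, carrying:
  3×12 = 36 → write 4 carry 2
  3×12+2 = 38 → write 6 carry 2
  3×12+2 = 38 → write 6 carry 2
  3×12+2 = 38 → write 6 carry 2
  6×12+2 = 74 → write a carry 4
  5×12+4 = 64 → write 0 carry 4
  a×12+4 = 124 → write c carry 7
  1×12+7 = 19 → write 3 carry 1
  remaining carry: 1

0x13c0a6664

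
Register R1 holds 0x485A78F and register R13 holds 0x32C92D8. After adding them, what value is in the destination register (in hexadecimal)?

Add column by column in base 16, right to left:
  F+8 = 7 carry 1
  8+D+1 = 6 carry 1
  7+2+1 = A
  A+9 = 3 carry 1
  5+C+1 = 2 carry 1
  8+2+1 = B
  4+3 = 7

0x7B23A67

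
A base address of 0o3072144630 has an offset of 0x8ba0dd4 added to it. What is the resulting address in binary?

0o3072144630 = 0b11000111010001100100110011000 in binary.
0x8ba0dd4 = 0b1000101110100000110111010100 in binary.
Add column by column in base 2, right to left:
  0+0 = 0
  0+0 = 0
  0+1 = 1
  1+0 = 1
  1+1 = 0 carry 1
  0+0+1 = 1
  0+1 = 1
  1+1 = 0 carry 1
  1+1+1 = 1 carry 1
  0+0+1 = 1
  0+1 = 1
  1+1 = 0 carry 1
  0+0+1 = 1
  0+0 = 0
  1+0 = 1
  1+0 = 1
  0+0 = 0
  0+1 = 1
  0+0 = 0
  1+1 = 0 carry 1
  0+1+1 = 0 carry 1
  1+1+1 = 1 carry 1
  1+0+1 = 0 carry 1
  1+1+1 = 1 carry 1
  0+0+1 = 1
  0+0 = 0
  0+0 = 0
  1+1 = 0 carry 1
  1+0+1 = 0 carry 1
  final carry 1

0b100001101000101101011101101100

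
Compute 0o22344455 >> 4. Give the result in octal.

4 bits is not a whole number of base-8 digits; in binary: 10010011100100100101101 >> 4 = 1001001110010010010.

0o1116222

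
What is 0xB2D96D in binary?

0b101100101101100101101101

Expand each hex digit to 4 bits: B=1011 2=0010 D=1101 9=1001 6=0110 D=1101.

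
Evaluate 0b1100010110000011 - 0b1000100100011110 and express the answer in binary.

0b11110001100101

Subtract column by column in base 2:
  1-0 → 1
  1-1 → 0
  0-1 → 1 (borrow)
  0-1-1 → 0 (borrow)
  0-1-1 → 0 (borrow)
  0-0-1 → 1 (borrow)
  0-0-1 → 1 (borrow)
  1-0-1 → 0
  1-1 → 0
  0-0 → 0
  1-0 → 1
  0-1 → 1 (borrow)
  0-0-1 → 1 (borrow)
  0-0-1 → 1 (borrow)
  1-0-1 → 0
  1-1 → 0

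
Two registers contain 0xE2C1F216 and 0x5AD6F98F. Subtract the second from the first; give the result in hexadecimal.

0x87EAF887

Subtract column by column in base 16:
  6-F → 7 (borrow)
  1-8-1 → 8 (borrow)
  2-9-1 → 8 (borrow)
  F-F-1 → F (borrow)
  1-6-1 → A (borrow)
  C-D-1 → E (borrow)
  2-A-1 → 7 (borrow)
  E-5-1 → 8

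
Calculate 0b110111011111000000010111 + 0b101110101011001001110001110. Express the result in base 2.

0b110101100111000001110100101

Add column by column in base 2, right to left:
  1+0 = 1
  1+1 = 0 carry 1
  1+1+1 = 1 carry 1
  0+1+1 = 0 carry 1
  1+0+1 = 0 carry 1
  0+0+1 = 1
  0+0 = 0
  0+1 = 1
  0+1 = 1
  0+1 = 1
  0+0 = 0
  0+0 = 0
  1+1 = 0 carry 1
  1+0+1 = 0 carry 1
  1+0+1 = 0 carry 1
  1+1+1 = 1 carry 1
  1+1+1 = 1 carry 1
  0+0+1 = 1
  1+1 = 0 carry 1
  1+0+1 = 0 carry 1
  1+1+1 = 1 carry 1
  0+0+1 = 1
  1+1 = 0 carry 1
  1+1+1 = 1 carry 1
  0+1+1 = 0 carry 1
  0+0+1 = 1
  0+1 = 1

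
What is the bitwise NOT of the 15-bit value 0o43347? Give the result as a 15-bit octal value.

0o34430

Each oct digit d becomes 7−d:
  4→3, 3→4, 3→4, 4→3, 7→0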